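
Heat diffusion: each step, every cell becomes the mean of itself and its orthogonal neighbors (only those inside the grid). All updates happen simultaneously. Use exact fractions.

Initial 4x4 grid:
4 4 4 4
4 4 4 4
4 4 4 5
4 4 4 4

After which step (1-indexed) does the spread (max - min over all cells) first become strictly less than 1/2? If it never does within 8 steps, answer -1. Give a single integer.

Answer: 1

Derivation:
Step 1: max=13/3, min=4, spread=1/3
  -> spread < 1/2 first at step 1
Step 2: max=511/120, min=4, spread=31/120
Step 3: max=4531/1080, min=4, spread=211/1080
Step 4: max=448843/108000, min=4, spread=16843/108000
Step 5: max=4026643/972000, min=36079/9000, spread=130111/972000
Step 6: max=120282367/29160000, min=2167159/540000, spread=3255781/29160000
Step 7: max=3599553691/874800000, min=2171107/540000, spread=82360351/874800000
Step 8: max=107727316891/26244000000, min=391306441/97200000, spread=2074577821/26244000000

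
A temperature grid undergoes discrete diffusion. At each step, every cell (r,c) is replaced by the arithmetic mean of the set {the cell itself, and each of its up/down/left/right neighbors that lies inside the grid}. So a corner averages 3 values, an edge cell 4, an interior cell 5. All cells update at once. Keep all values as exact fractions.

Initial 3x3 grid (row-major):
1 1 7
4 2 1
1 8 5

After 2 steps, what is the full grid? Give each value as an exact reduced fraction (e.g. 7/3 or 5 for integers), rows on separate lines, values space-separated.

After step 1:
  2 11/4 3
  2 16/5 15/4
  13/3 4 14/3
After step 2:
  9/4 219/80 19/6
  173/60 157/50 877/240
  31/9 81/20 149/36

Answer: 9/4 219/80 19/6
173/60 157/50 877/240
31/9 81/20 149/36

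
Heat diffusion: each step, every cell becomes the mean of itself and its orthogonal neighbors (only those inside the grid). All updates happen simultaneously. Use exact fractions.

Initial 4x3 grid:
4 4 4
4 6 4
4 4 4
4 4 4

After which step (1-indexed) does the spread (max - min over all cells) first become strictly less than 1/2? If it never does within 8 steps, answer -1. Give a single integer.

Step 1: max=9/2, min=4, spread=1/2
Step 2: max=223/50, min=4, spread=23/50
  -> spread < 1/2 first at step 2
Step 3: max=10411/2400, min=813/200, spread=131/480
Step 4: max=92951/21600, min=14791/3600, spread=841/4320
Step 5: max=37102051/8640000, min=2973373/720000, spread=56863/345600
Step 6: max=332574341/77760000, min=26909543/6480000, spread=386393/3110400
Step 7: max=132809723131/31104000000, min=10788358813/2592000000, spread=26795339/248832000
Step 8: max=7948775714129/1866240000000, min=649166149667/155520000000, spread=254051069/2985984000

Answer: 2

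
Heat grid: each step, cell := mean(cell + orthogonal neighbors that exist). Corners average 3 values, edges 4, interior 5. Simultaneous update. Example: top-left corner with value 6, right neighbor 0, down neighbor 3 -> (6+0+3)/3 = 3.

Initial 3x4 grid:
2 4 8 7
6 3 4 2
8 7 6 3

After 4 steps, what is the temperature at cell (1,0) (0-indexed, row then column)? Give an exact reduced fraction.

Answer: 490193/96000

Derivation:
Step 1: cell (1,0) = 19/4
Step 2: cell (1,0) = 411/80
Step 3: cell (1,0) = 8107/1600
Step 4: cell (1,0) = 490193/96000
Full grid after step 4:
  209311/43200 4863/1000 65443/13500 156587/32400
  490193/96000 600121/120000 54809/11250 1019933/216000
  230111/43200 187693/36000 527669/108000 151937/32400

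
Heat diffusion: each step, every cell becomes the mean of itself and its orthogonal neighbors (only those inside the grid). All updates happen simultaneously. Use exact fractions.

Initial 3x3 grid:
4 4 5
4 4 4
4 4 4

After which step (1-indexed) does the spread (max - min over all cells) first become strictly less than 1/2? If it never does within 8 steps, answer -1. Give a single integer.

Step 1: max=13/3, min=4, spread=1/3
  -> spread < 1/2 first at step 1
Step 2: max=77/18, min=4, spread=5/18
Step 3: max=905/216, min=4, spread=41/216
Step 4: max=53971/12960, min=1451/360, spread=347/2592
Step 5: max=3217337/777600, min=14557/3600, spread=2921/31104
Step 6: max=192452539/46656000, min=1753483/432000, spread=24611/373248
Step 7: max=11516162033/2799360000, min=39536741/9720000, spread=207329/4478976
Step 8: max=689876352451/167961600000, min=2112401599/518400000, spread=1746635/53747712

Answer: 1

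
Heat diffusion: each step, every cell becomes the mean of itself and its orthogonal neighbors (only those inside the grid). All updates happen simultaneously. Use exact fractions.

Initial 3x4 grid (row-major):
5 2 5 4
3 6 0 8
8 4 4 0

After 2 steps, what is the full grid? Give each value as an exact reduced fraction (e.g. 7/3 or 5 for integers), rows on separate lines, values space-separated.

After step 1:
  10/3 9/2 11/4 17/3
  11/2 3 23/5 3
  5 11/2 2 4
After step 2:
  40/9 163/48 1051/240 137/36
  101/24 231/50 307/100 259/60
  16/3 31/8 161/40 3

Answer: 40/9 163/48 1051/240 137/36
101/24 231/50 307/100 259/60
16/3 31/8 161/40 3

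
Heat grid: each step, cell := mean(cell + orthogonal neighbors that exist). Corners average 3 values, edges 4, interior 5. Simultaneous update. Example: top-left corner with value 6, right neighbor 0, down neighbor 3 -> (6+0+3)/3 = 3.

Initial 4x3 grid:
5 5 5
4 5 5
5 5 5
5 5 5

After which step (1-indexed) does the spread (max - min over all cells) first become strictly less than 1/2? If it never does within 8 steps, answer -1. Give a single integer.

Answer: 1

Derivation:
Step 1: max=5, min=14/3, spread=1/3
  -> spread < 1/2 first at step 1
Step 2: max=5, min=569/120, spread=31/120
Step 3: max=5, min=5189/1080, spread=211/1080
Step 4: max=8953/1800, min=523103/108000, spread=14077/108000
Step 5: max=536317/108000, min=4719593/972000, spread=5363/48600
Step 6: max=297131/60000, min=142059191/29160000, spread=93859/1166400
Step 7: max=480663533/97200000, min=8537725519/1749600000, spread=4568723/69984000
Step 8: max=14398381111/2916000000, min=513099564371/104976000000, spread=8387449/167961600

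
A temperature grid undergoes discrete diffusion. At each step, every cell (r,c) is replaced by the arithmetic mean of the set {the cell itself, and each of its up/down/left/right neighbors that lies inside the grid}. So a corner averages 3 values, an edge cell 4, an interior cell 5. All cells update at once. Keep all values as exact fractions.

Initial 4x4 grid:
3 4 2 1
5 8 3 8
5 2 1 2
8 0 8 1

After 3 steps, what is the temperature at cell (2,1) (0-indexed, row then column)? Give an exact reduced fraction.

Step 1: cell (2,1) = 16/5
Step 2: cell (2,1) = 203/50
Step 3: cell (2,1) = 23639/6000
Full grid after step 3:
  259/60 391/96 5153/1440 7609/2160
  2149/480 2041/500 22207/6000 497/144
  32003/7200 23639/6000 10637/3000 11969/3600
  9137/2160 7097/1800 6037/1800 3551/1080

Answer: 23639/6000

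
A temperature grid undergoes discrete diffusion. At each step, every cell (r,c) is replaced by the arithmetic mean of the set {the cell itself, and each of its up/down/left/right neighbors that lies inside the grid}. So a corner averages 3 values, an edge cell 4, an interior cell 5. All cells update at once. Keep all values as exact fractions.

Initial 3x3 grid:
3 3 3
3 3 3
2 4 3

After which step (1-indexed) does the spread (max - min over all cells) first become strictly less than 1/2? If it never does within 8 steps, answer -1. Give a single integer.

Answer: 2

Derivation:
Step 1: max=10/3, min=11/4, spread=7/12
Step 2: max=47/15, min=35/12, spread=13/60
  -> spread < 1/2 first at step 2
Step 3: max=422/135, min=14173/4800, spread=7483/43200
Step 4: max=332221/108000, min=128543/43200, spread=21727/216000
Step 5: max=2983711/972000, min=17277319/5760000, spread=10906147/155520000
Step 6: max=356120059/116640000, min=467265287/155520000, spread=36295/746496
Step 7: max=5333315837/1749600000, min=28125837589/9331200000, spread=305773/8957952
Step 8: max=1277320579381/419904000000, min=1689677694383/559872000000, spread=2575951/107495424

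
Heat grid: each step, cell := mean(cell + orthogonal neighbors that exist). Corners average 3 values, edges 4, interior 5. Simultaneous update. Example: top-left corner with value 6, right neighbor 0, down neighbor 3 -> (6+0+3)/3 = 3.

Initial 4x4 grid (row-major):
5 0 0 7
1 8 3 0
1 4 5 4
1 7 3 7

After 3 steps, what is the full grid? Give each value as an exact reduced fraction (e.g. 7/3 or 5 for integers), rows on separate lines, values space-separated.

After step 1:
  2 13/4 5/2 7/3
  15/4 16/5 16/5 7/2
  7/4 5 19/5 4
  3 15/4 11/2 14/3
After step 2:
  3 219/80 677/240 25/9
  107/40 92/25 81/25 391/120
  27/8 7/2 43/10 479/120
  17/6 69/16 1063/240 85/18
After step 3:
  673/240 7343/2400 20837/7200 6377/2160
  1273/400 6333/2000 20759/6000 11941/3600
  743/240 7667/2000 23353/6000 2929/720
  505/144 603/160 1279/288 9463/2160

Answer: 673/240 7343/2400 20837/7200 6377/2160
1273/400 6333/2000 20759/6000 11941/3600
743/240 7667/2000 23353/6000 2929/720
505/144 603/160 1279/288 9463/2160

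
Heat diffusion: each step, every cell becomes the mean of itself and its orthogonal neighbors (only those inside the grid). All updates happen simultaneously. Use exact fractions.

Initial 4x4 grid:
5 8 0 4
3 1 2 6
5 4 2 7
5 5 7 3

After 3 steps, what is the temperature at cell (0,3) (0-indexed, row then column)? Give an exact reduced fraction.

Step 1: cell (0,3) = 10/3
Step 2: cell (0,3) = 139/36
Step 3: cell (0,3) = 7697/2160
Full grid after step 3:
  8831/2160 13021/3600 13201/3600 7697/2160
  28007/7200 23117/6000 21011/6000 28937/7200
  10333/2400 7873/2000 25609/6000 6149/1440
  3203/720 919/200 1613/360 10459/2160

Answer: 7697/2160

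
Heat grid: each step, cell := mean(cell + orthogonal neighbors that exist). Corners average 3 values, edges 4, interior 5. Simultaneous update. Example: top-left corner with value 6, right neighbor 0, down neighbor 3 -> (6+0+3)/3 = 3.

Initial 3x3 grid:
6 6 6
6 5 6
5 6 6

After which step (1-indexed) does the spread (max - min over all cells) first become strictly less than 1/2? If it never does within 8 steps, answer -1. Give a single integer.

Answer: 2

Derivation:
Step 1: max=6, min=11/2, spread=1/2
Step 2: max=471/80, min=50/9, spread=239/720
  -> spread < 1/2 first at step 2
Step 3: max=2113/360, min=40873/7200, spread=1387/7200
Step 4: max=125531/21600, min=183959/32400, spread=347/2592
Step 5: max=7528057/1296000, min=11109523/1944000, spread=2921/31104
Step 6: max=450069779/77760000, min=667413731/116640000, spread=24611/373248
Step 7: max=26975109313/4665600000, min=40138712407/6998400000, spread=207329/4478976
Step 8: max=1616150073611/279936000000, min=2410579524479/419904000000, spread=1746635/53747712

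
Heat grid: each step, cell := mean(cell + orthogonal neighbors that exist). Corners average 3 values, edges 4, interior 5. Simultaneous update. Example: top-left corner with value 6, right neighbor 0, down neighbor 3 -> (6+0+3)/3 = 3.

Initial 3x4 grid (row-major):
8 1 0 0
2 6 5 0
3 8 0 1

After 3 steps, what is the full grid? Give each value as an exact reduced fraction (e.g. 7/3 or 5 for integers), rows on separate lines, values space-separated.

Answer: 2101/540 23611/7200 5287/2400 929/720
6663/1600 7291/2000 7159/3000 11531/7200
4627/1080 27011/7200 19961/7200 3857/2160

Derivation:
After step 1:
  11/3 15/4 3/2 0
  19/4 22/5 11/5 3/2
  13/3 17/4 7/2 1/3
After step 2:
  73/18 799/240 149/80 1
  343/80 387/100 131/50 121/120
  40/9 989/240 617/240 16/9
After step 3:
  2101/540 23611/7200 5287/2400 929/720
  6663/1600 7291/2000 7159/3000 11531/7200
  4627/1080 27011/7200 19961/7200 3857/2160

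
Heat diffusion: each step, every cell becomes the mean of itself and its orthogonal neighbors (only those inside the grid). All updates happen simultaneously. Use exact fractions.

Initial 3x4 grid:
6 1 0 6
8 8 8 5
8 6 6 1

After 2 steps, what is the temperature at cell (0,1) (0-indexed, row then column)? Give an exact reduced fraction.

Step 1: cell (0,1) = 15/4
Step 2: cell (0,1) = 187/40
Full grid after step 2:
  65/12 187/40 497/120 149/36
  781/120 597/100 128/25 271/60
  131/18 1547/240 433/80 19/4

Answer: 187/40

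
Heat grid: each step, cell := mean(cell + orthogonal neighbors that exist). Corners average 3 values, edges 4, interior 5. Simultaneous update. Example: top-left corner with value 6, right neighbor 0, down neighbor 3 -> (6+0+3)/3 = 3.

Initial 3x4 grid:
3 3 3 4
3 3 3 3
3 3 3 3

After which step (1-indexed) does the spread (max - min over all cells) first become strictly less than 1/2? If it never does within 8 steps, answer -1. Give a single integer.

Answer: 1

Derivation:
Step 1: max=10/3, min=3, spread=1/3
  -> spread < 1/2 first at step 1
Step 2: max=59/18, min=3, spread=5/18
Step 3: max=689/216, min=3, spread=41/216
Step 4: max=81977/25920, min=3, spread=4217/25920
Step 5: max=4874749/1555200, min=21679/7200, spread=38417/311040
Step 6: max=291136211/93312000, min=434597/144000, spread=1903471/18662400
Step 7: max=17397149089/5598720000, min=13075759/4320000, spread=18038617/223948800
Step 8: max=1041037782851/335923200000, min=1179326759/388800000, spread=883978523/13436928000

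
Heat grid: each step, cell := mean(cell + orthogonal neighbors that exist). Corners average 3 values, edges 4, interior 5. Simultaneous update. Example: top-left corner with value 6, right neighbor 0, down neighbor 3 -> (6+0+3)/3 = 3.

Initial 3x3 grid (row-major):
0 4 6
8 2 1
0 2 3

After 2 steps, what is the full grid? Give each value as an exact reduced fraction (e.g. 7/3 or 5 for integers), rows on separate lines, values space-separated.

After step 1:
  4 3 11/3
  5/2 17/5 3
  10/3 7/4 2
After step 2:
  19/6 211/60 29/9
  397/120 273/100 181/60
  91/36 629/240 9/4

Answer: 19/6 211/60 29/9
397/120 273/100 181/60
91/36 629/240 9/4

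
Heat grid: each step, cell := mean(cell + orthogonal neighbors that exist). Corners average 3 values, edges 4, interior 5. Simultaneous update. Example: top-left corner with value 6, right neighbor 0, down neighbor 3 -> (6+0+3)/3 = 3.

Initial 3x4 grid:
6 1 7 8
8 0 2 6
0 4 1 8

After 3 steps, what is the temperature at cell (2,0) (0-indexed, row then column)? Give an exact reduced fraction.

Step 1: cell (2,0) = 4
Step 2: cell (2,0) = 35/12
Step 3: cell (2,0) = 235/72
Full grid after step 3:
  95/24 193/50 2771/600 941/180
  8209/2400 3571/1000 2013/500 1007/200
  235/72 227/75 287/75 811/180

Answer: 235/72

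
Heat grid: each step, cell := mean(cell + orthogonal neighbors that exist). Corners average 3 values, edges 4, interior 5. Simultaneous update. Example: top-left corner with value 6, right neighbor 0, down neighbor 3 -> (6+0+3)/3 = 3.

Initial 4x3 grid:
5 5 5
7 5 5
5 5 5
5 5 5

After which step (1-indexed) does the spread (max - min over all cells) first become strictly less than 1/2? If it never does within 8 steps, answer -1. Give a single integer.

Step 1: max=17/3, min=5, spread=2/3
Step 2: max=331/60, min=5, spread=31/60
Step 3: max=2911/540, min=5, spread=211/540
  -> spread < 1/2 first at step 3
Step 4: max=286897/54000, min=4547/900, spread=14077/54000
Step 5: max=2570407/486000, min=273683/54000, spread=5363/24300
Step 6: max=76640809/14580000, min=152869/30000, spread=93859/583200
Step 7: max=4584274481/874800000, min=248336467/48600000, spread=4568723/34992000
Step 8: max=274220435629/52488000000, min=7471618889/1458000000, spread=8387449/83980800

Answer: 3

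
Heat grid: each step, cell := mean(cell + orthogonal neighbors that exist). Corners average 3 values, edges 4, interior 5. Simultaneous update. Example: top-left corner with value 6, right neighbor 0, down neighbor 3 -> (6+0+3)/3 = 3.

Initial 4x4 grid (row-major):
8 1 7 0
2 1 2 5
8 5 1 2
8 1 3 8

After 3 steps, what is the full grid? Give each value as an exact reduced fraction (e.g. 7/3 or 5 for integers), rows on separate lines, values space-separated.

Answer: 8257/2160 25891/7200 1453/480 293/90
938/225 20299/6000 1617/500 97/32
799/180 5791/1500 3913/1200 4957/1440
637/135 1487/360 1333/360 7751/2160

Derivation:
After step 1:
  11/3 17/4 5/2 4
  19/4 11/5 16/5 9/4
  23/4 16/5 13/5 4
  17/3 17/4 13/4 13/3
After step 2:
  38/9 757/240 279/80 35/12
  491/120 88/25 51/20 269/80
  581/120 18/5 13/4 791/240
  47/9 491/120 433/120 139/36
After step 3:
  8257/2160 25891/7200 1453/480 293/90
  938/225 20299/6000 1617/500 97/32
  799/180 5791/1500 3913/1200 4957/1440
  637/135 1487/360 1333/360 7751/2160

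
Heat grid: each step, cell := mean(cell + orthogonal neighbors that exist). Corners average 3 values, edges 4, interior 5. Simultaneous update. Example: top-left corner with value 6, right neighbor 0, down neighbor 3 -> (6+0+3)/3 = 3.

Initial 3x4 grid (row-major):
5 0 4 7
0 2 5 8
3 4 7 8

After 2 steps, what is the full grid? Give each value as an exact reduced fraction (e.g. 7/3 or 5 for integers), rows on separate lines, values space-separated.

Answer: 83/36 637/240 1097/240 52/9
87/40 333/100 122/25 131/20
53/18 109/30 343/60 62/9

Derivation:
After step 1:
  5/3 11/4 4 19/3
  5/2 11/5 26/5 7
  7/3 4 6 23/3
After step 2:
  83/36 637/240 1097/240 52/9
  87/40 333/100 122/25 131/20
  53/18 109/30 343/60 62/9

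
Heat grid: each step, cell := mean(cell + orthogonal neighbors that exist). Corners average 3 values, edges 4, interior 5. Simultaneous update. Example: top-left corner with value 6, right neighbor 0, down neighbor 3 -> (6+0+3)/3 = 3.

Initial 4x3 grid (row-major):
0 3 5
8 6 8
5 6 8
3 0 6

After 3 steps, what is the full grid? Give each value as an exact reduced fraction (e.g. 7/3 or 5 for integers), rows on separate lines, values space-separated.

After step 1:
  11/3 7/2 16/3
  19/4 31/5 27/4
  11/2 5 7
  8/3 15/4 14/3
After step 2:
  143/36 187/40 187/36
  1207/240 131/25 1517/240
  215/48 549/100 281/48
  143/36 193/48 185/36
After step 3:
  9847/2160 11449/2400 11657/2160
  33697/7200 5351/1000 40697/7200
  34147/7200 30101/6000 41047/7200
  449/108 67039/14400 1081/216

Answer: 9847/2160 11449/2400 11657/2160
33697/7200 5351/1000 40697/7200
34147/7200 30101/6000 41047/7200
449/108 67039/14400 1081/216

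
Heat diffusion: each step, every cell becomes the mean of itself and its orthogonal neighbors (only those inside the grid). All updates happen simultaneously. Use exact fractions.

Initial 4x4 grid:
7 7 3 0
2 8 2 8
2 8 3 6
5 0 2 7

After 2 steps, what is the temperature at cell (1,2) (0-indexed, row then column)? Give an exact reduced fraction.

Step 1: cell (1,2) = 24/5
Step 2: cell (1,2) = 107/25
Full grid after step 2:
  49/9 1199/240 1063/240 32/9
  74/15 127/25 107/25 277/60
  233/60 109/25 111/25 24/5
  31/9 797/240 319/80 14/3

Answer: 107/25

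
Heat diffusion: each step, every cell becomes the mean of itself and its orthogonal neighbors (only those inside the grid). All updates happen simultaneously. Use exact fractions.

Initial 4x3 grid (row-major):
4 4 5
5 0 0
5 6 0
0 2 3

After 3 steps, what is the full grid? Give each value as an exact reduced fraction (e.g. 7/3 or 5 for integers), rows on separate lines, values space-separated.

Answer: 1555/432 44317/14400 397/144
2977/900 18143/6000 2861/1200
718/225 5211/2000 8513/3600
6101/2160 4203/1600 4681/2160

Derivation:
After step 1:
  13/3 13/4 3
  7/2 3 5/4
  4 13/5 9/4
  7/3 11/4 5/3
After step 2:
  133/36 163/48 5/2
  89/24 68/25 19/8
  373/120 73/25 233/120
  109/36 187/80 20/9
After step 3:
  1555/432 44317/14400 397/144
  2977/900 18143/6000 2861/1200
  718/225 5211/2000 8513/3600
  6101/2160 4203/1600 4681/2160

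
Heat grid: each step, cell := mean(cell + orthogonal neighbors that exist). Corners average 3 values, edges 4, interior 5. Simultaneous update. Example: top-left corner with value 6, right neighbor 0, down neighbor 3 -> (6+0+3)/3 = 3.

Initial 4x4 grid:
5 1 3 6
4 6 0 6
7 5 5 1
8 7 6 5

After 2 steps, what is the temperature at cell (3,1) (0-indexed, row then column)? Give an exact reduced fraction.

Step 1: cell (3,1) = 13/2
Step 2: cell (3,1) = 307/48
Full grid after step 2:
  151/36 767/240 61/16 43/12
  541/120 449/100 327/100 33/8
  149/24 251/50 117/25 149/40
  119/18 307/48 393/80 14/3

Answer: 307/48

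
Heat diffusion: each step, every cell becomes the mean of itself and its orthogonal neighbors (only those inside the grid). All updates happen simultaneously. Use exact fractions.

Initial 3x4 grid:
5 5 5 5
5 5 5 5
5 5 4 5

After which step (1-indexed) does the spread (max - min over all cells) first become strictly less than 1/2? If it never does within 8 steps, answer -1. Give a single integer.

Step 1: max=5, min=14/3, spread=1/3
  -> spread < 1/2 first at step 1
Step 2: max=5, min=569/120, spread=31/120
Step 3: max=5, min=5189/1080, spread=211/1080
Step 4: max=8953/1800, min=523103/108000, spread=14077/108000
Step 5: max=536317/108000, min=4719593/972000, spread=5363/48600
Step 6: max=297131/60000, min=142059191/29160000, spread=93859/1166400
Step 7: max=480663533/97200000, min=8537725519/1749600000, spread=4568723/69984000
Step 8: max=14398381111/2916000000, min=513099564371/104976000000, spread=8387449/167961600

Answer: 1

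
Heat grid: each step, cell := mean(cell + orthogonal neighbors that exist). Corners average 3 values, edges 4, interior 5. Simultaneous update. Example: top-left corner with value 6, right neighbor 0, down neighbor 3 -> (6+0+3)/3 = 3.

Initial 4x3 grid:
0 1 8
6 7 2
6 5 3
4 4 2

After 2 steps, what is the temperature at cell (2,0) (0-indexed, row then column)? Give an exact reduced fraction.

Answer: 59/12

Derivation:
Step 1: cell (2,0) = 21/4
Step 2: cell (2,0) = 59/12
Full grid after step 2:
  133/36 71/20 38/9
  62/15 459/100 119/30
  59/12 106/25 4
  41/9 197/48 13/4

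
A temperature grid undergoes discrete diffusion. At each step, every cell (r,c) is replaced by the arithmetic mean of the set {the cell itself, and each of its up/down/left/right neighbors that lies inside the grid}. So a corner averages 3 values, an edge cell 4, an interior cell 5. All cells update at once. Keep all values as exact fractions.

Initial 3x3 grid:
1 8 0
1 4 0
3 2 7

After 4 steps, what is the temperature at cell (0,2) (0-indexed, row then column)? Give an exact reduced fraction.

Answer: 9647/3240

Derivation:
Step 1: cell (0,2) = 8/3
Step 2: cell (0,2) = 26/9
Step 3: cell (0,2) = 317/108
Step 4: cell (0,2) = 9647/3240
Full grid after step 4:
  37663/12960 168889/57600 9647/3240
  494767/172800 70943/24000 514217/172800
  24937/8640 7061/2400 26087/8640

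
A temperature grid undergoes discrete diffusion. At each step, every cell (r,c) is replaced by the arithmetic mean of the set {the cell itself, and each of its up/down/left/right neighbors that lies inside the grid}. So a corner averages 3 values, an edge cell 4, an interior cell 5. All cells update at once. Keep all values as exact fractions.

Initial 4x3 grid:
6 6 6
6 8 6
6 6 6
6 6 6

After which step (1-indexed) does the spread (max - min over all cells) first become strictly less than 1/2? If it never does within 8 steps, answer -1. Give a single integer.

Step 1: max=13/2, min=6, spread=1/2
Step 2: max=323/50, min=6, spread=23/50
  -> spread < 1/2 first at step 2
Step 3: max=15211/2400, min=1213/200, spread=131/480
Step 4: max=136151/21600, min=21991/3600, spread=841/4320
Step 5: max=54382051/8640000, min=4413373/720000, spread=56863/345600
Step 6: max=488094341/77760000, min=39869543/6480000, spread=386393/3110400
Step 7: max=195017723131/31104000000, min=15972358813/2592000000, spread=26795339/248832000
Step 8: max=11681255714129/1866240000000, min=960206149667/155520000000, spread=254051069/2985984000

Answer: 2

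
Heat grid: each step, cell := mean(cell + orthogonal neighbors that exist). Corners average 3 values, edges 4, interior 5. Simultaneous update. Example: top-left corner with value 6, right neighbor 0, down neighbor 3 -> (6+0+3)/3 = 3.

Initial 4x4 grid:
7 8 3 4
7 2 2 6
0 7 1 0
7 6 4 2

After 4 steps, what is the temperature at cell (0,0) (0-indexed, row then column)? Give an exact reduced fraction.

Answer: 161821/32400

Derivation:
Step 1: cell (0,0) = 22/3
Step 2: cell (0,0) = 49/9
Step 3: cell (0,0) = 5881/1080
Step 4: cell (0,0) = 161821/32400
Full grid after step 4:
  161821/32400 1029317/216000 876653/216000 121039/32400
  1061897/216000 389539/90000 343201/90000 714773/216000
  977297/216000 380509/90000 101417/30000 220511/72000
  148051/32400 869417/216000 249371/72000 10621/3600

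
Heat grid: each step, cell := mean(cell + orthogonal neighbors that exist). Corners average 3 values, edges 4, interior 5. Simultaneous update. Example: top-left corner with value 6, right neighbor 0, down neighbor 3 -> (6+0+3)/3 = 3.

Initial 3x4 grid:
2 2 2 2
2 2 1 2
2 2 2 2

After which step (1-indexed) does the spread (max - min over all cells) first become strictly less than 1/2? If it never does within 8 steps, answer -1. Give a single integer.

Answer: 1

Derivation:
Step 1: max=2, min=7/4, spread=1/4
  -> spread < 1/2 first at step 1
Step 2: max=2, min=177/100, spread=23/100
Step 3: max=787/400, min=8789/4800, spread=131/960
Step 4: max=14009/7200, min=79849/43200, spread=841/8640
Step 5: max=2786627/1440000, min=32017949/17280000, spread=56863/691200
Step 6: max=24930457/12960000, min=289505659/155520000, spread=386393/6220800
Step 7: max=9947641187/5184000000, min=116022276869/62208000000, spread=26795339/497664000
Step 8: max=594993850333/311040000000, min=6981144285871/3732480000000, spread=254051069/5971968000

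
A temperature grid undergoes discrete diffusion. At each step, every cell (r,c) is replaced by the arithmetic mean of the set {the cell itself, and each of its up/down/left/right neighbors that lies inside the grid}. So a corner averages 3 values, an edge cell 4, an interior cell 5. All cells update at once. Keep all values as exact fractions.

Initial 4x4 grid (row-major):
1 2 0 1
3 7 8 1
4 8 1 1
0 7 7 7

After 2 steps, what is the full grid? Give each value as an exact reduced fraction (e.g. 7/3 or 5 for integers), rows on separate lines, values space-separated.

Answer: 11/4 257/80 559/240 37/18
151/40 413/100 39/10 559/240
497/120 101/20 109/25 61/16
155/36 301/60 21/4 13/3

Derivation:
After step 1:
  2 5/2 11/4 2/3
  15/4 28/5 17/5 11/4
  15/4 27/5 5 5/2
  11/3 11/2 11/2 5
After step 2:
  11/4 257/80 559/240 37/18
  151/40 413/100 39/10 559/240
  497/120 101/20 109/25 61/16
  155/36 301/60 21/4 13/3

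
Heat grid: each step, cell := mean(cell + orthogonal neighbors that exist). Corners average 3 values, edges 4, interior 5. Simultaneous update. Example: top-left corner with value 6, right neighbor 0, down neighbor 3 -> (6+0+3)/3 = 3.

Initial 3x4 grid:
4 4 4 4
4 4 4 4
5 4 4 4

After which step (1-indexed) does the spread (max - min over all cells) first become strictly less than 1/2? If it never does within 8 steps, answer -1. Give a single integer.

Step 1: max=13/3, min=4, spread=1/3
  -> spread < 1/2 first at step 1
Step 2: max=77/18, min=4, spread=5/18
Step 3: max=905/216, min=4, spread=41/216
Step 4: max=107897/25920, min=4, spread=4217/25920
Step 5: max=6429949/1555200, min=28879/7200, spread=38417/311040
Step 6: max=384448211/93312000, min=578597/144000, spread=1903471/18662400
Step 7: max=22995869089/5598720000, min=17395759/4320000, spread=18038617/223948800
Step 8: max=1376960982851/335923200000, min=1568126759/388800000, spread=883978523/13436928000

Answer: 1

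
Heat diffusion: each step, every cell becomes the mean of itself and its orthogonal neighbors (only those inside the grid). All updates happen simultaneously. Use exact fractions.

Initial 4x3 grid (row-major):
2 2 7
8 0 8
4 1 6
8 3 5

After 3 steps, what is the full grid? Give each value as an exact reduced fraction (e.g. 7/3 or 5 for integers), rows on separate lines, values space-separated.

After step 1:
  4 11/4 17/3
  7/2 19/5 21/4
  21/4 14/5 5
  5 17/4 14/3
After step 2:
  41/12 973/240 41/9
  331/80 181/50 1183/240
  331/80 211/50 1063/240
  29/6 1003/240 167/36
After step 3:
  1393/360 56327/14400 2437/540
  9187/2400 25153/6000 31561/7200
  10397/2400 24703/6000 32791/7200
  263/60 64337/14400 4769/1080

Answer: 1393/360 56327/14400 2437/540
9187/2400 25153/6000 31561/7200
10397/2400 24703/6000 32791/7200
263/60 64337/14400 4769/1080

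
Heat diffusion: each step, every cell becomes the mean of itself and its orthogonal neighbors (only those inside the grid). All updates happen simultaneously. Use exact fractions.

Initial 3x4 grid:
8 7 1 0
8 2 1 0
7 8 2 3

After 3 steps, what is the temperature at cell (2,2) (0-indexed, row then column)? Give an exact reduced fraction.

Step 1: cell (2,2) = 7/2
Step 2: cell (2,2) = 667/240
Step 3: cell (2,2) = 22939/7200
Full grid after step 3:
  3193/540 31489/7200 19439/7200 3107/2160
  84373/14400 28667/6000 1291/500 693/400
  6551/1080 33589/7200 22939/7200 4237/2160

Answer: 22939/7200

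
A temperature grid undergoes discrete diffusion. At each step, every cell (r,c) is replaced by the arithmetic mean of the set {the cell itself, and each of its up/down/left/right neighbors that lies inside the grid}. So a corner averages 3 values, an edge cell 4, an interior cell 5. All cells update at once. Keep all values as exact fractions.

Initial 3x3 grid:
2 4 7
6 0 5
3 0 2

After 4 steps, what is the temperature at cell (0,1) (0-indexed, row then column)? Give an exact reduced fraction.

Answer: 120527/34560

Derivation:
Step 1: cell (0,1) = 13/4
Step 2: cell (0,1) = 187/48
Step 3: cell (0,1) = 2017/576
Step 4: cell (0,1) = 120527/34560
Full grid after step 4:
  79/24 120527/34560 18133/5184
  35039/11520 43739/14400 55781/17280
  8/3 95207/34560 14509/5184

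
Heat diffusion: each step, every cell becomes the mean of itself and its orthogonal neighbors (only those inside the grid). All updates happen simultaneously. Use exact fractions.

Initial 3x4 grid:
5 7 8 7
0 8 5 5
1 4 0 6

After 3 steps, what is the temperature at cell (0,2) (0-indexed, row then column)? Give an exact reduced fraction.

Step 1: cell (0,2) = 27/4
Step 2: cell (0,2) = 1537/240
Step 3: cell (0,2) = 1705/288
Full grid after step 3:
  1117/240 173/32 1705/288 6521/1080
  5717/1440 5399/1200 3083/600 15371/2880
  3479/1080 67/18 611/144 9847/2160

Answer: 1705/288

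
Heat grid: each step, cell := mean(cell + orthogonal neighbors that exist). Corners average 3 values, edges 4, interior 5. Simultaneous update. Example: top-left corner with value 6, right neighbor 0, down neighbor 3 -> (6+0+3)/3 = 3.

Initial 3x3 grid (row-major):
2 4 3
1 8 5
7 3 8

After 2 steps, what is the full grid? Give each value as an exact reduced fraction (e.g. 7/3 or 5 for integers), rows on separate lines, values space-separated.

Answer: 133/36 887/240 19/4
147/40 509/100 293/60
44/9 197/40 107/18

Derivation:
After step 1:
  7/3 17/4 4
  9/2 21/5 6
  11/3 13/2 16/3
After step 2:
  133/36 887/240 19/4
  147/40 509/100 293/60
  44/9 197/40 107/18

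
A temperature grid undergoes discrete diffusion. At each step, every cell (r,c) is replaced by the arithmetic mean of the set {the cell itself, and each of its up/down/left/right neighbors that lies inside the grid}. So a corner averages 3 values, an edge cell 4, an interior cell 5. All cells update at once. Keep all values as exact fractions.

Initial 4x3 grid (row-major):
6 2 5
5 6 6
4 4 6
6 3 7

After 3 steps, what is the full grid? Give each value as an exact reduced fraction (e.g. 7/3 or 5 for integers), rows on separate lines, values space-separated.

After step 1:
  13/3 19/4 13/3
  21/4 23/5 23/4
  19/4 23/5 23/4
  13/3 5 16/3
After step 2:
  43/9 1081/240 89/18
  71/15 499/100 613/120
  71/15 247/50 643/120
  169/36 289/60 193/36
After step 3:
  10091/2160 69179/14400 10481/2160
  17311/3600 29131/6000 18361/3600
  17191/3600 14903/3000 18691/3600
  641/135 17831/3600 5593/1080

Answer: 10091/2160 69179/14400 10481/2160
17311/3600 29131/6000 18361/3600
17191/3600 14903/3000 18691/3600
641/135 17831/3600 5593/1080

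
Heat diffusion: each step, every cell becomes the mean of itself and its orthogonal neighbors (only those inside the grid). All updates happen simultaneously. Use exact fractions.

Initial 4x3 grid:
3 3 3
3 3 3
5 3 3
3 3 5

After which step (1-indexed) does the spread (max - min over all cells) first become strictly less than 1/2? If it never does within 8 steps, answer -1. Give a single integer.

Answer: 4

Derivation:
Step 1: max=11/3, min=3, spread=2/3
Step 2: max=427/120, min=3, spread=67/120
Step 3: max=3827/1080, min=73/24, spread=271/540
Step 4: max=226399/64800, min=3721/1200, spread=5093/12960
  -> spread < 1/2 first at step 4
Step 5: max=13475501/3888000, min=338611/108000, spread=257101/777600
Step 6: max=801493999/233280000, min=10267967/3240000, spread=497603/1866240
Step 7: max=47784437141/13996800000, min=103446113/32400000, spread=123828653/559872000
Step 8: max=2850565884319/839808000000, min=9370295413/2916000000, spread=1215366443/6718464000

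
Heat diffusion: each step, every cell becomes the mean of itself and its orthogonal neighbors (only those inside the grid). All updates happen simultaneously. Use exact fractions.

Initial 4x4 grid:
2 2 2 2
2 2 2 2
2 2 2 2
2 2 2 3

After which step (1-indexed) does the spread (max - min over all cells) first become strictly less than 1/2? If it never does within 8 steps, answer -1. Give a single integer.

Step 1: max=7/3, min=2, spread=1/3
  -> spread < 1/2 first at step 1
Step 2: max=41/18, min=2, spread=5/18
Step 3: max=473/216, min=2, spread=41/216
Step 4: max=14003/6480, min=2, spread=1043/6480
Step 5: max=414353/194400, min=2, spread=25553/194400
Step 6: max=12335459/5832000, min=36079/18000, spread=645863/5832000
Step 7: max=367561691/174960000, min=240971/120000, spread=16225973/174960000
Step 8: max=10975077983/5248800000, min=108701/54000, spread=409340783/5248800000

Answer: 1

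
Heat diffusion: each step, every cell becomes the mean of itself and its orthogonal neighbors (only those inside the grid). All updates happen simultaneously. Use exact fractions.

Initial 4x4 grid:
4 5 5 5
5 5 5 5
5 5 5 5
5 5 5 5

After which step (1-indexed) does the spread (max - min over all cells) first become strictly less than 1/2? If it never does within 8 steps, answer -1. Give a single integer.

Step 1: max=5, min=14/3, spread=1/3
  -> spread < 1/2 first at step 1
Step 2: max=5, min=85/18, spread=5/18
Step 3: max=5, min=1039/216, spread=41/216
Step 4: max=5, min=31357/6480, spread=1043/6480
Step 5: max=5, min=946447/194400, spread=25553/194400
Step 6: max=89921/18000, min=28488541/5832000, spread=645863/5832000
Step 7: max=599029/120000, min=857158309/174960000, spread=16225973/174960000
Step 8: max=269299/54000, min=25766522017/5248800000, spread=409340783/5248800000

Answer: 1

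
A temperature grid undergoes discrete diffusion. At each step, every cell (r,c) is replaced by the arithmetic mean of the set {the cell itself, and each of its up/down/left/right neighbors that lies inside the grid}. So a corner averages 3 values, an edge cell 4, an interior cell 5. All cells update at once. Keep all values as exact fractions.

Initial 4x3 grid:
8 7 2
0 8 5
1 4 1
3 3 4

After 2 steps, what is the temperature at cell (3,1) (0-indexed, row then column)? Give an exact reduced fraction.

Answer: 119/40

Derivation:
Step 1: cell (3,1) = 7/2
Step 2: cell (3,1) = 119/40
Full grid after step 2:
  31/6 1243/240 179/36
  321/80 227/50 509/120
  719/240 86/25 407/120
  47/18 119/40 29/9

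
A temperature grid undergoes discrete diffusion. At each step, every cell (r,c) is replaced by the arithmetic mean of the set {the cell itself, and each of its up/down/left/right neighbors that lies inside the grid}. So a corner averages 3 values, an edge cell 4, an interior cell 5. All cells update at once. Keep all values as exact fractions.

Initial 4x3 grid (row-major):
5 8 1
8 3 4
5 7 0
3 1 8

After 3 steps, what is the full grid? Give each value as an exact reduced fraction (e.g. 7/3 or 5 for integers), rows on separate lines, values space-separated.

Answer: 811/144 66829/14400 475/108
997/200 7409/1500 27317/7200
1969/400 4011/1000 3313/800
983/240 20453/4800 1307/360

Derivation:
After step 1:
  7 17/4 13/3
  21/4 6 2
  23/4 16/5 19/4
  3 19/4 3
After step 2:
  11/2 259/48 127/36
  6 207/50 205/48
  43/10 489/100 259/80
  9/2 279/80 25/6
After step 3:
  811/144 66829/14400 475/108
  997/200 7409/1500 27317/7200
  1969/400 4011/1000 3313/800
  983/240 20453/4800 1307/360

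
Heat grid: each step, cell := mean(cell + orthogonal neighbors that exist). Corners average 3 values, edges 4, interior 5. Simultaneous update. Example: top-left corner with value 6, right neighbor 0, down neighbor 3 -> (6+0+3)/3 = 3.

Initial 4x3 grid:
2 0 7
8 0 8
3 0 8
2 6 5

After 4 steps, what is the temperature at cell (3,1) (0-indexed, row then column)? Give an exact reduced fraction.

Answer: 1184261/288000

Derivation:
Step 1: cell (3,1) = 13/4
Step 2: cell (3,1) = 333/80
Step 3: cell (3,1) = 19399/4800
Step 4: cell (3,1) = 1184261/288000
Full grid after step 4:
  435487/129600 3182003/864000 6527/1600
  369451/108000 1373797/360000 17063/4000
  387761/108000 476699/120000 482761/108000
  480227/129600 1184261/288000 581227/129600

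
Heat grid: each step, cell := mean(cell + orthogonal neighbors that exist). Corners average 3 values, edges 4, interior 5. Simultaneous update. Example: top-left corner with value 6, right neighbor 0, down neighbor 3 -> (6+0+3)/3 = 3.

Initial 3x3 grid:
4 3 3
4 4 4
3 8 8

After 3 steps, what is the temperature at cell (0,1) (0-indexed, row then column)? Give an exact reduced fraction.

Answer: 3149/800

Derivation:
Step 1: cell (0,1) = 7/2
Step 2: cell (0,1) = 151/40
Step 3: cell (0,1) = 3149/800
Full grid after step 3:
  8401/2160 3149/800 8981/2160
  61907/14400 27409/6000 22669/4800
  1751/360 73907/14400 5783/1080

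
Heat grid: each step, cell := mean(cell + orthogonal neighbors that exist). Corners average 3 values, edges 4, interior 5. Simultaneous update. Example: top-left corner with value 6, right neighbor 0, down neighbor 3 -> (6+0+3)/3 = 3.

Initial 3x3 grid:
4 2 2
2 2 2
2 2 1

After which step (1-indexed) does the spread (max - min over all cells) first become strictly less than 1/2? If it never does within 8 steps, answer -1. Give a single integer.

Step 1: max=8/3, min=5/3, spread=1
Step 2: max=23/9, min=31/18, spread=5/6
Step 3: max=257/108, min=391/216, spread=41/72
Step 4: max=14893/6480, min=24581/12960, spread=347/864
  -> spread < 1/2 first at step 4
Step 5: max=867581/388800, min=1516087/777600, spread=2921/10368
Step 6: max=51108457/23328000, min=92987789/46656000, spread=24611/124416
Step 7: max=3023511329/1399680000, min=5658280783/2799360000, spread=207329/1492992
Step 8: max=179705693413/83980800000, min=343036683701/167961600000, spread=1746635/17915904

Answer: 4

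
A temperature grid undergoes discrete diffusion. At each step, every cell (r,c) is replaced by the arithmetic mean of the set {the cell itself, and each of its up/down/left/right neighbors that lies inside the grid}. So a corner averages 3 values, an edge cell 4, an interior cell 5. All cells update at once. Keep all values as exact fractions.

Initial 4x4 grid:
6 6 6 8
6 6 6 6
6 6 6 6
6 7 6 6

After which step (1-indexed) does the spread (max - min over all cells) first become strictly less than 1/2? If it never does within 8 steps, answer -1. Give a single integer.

Step 1: max=20/3, min=6, spread=2/3
Step 2: max=59/9, min=6, spread=5/9
Step 3: max=689/108, min=145/24, spread=73/216
  -> spread < 1/2 first at step 3
Step 4: max=20483/3240, min=21839/3600, spread=8279/32400
Step 5: max=3048031/486000, min=657773/108000, spread=35221/194400
Step 6: max=22757647/3645000, min=19783807/3240000, spread=4006913/29160000
Step 7: max=21772841/3499200, min=1486409113/243000000, spread=28792951/273375000
Step 8: max=1629155189/262440000, min=89304921257/14580000000, spread=10833303187/131220000000

Answer: 3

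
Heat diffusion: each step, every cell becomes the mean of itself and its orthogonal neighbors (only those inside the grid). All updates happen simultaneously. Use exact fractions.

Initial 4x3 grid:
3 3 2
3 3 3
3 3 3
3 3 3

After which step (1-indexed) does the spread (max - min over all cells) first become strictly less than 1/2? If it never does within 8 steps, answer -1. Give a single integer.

Step 1: max=3, min=8/3, spread=1/3
  -> spread < 1/2 first at step 1
Step 2: max=3, min=49/18, spread=5/18
Step 3: max=3, min=607/216, spread=41/216
Step 4: max=3, min=73543/25920, spread=4217/25920
Step 5: max=21521/7200, min=4456451/1555200, spread=38417/311040
Step 6: max=429403/144000, min=268735789/93312000, spread=1903471/18662400
Step 7: max=12844241/4320000, min=16195170911/5598720000, spread=18038617/223948800
Step 8: max=1153473241/388800000, min=974501417149/335923200000, spread=883978523/13436928000

Answer: 1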